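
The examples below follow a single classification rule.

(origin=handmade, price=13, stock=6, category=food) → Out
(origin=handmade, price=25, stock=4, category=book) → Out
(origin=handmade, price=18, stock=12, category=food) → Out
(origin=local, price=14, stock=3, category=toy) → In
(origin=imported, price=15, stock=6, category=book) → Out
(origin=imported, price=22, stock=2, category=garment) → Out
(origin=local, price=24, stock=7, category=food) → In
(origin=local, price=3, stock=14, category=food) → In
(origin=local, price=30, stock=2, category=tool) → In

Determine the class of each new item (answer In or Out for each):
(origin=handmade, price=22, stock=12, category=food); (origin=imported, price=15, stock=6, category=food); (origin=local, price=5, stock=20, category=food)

The common property of the 'In' items is: origin is local. No 'Out' item has it.
(origin=handmade, price=22, stock=12, category=food): origin is handmade — fails the rule, so Out.
(origin=imported, price=15, stock=6, category=food): origin is imported — fails the rule, so Out.
(origin=local, price=5, stock=20, category=food): origin is local — meets the rule, so In.

Out, Out, In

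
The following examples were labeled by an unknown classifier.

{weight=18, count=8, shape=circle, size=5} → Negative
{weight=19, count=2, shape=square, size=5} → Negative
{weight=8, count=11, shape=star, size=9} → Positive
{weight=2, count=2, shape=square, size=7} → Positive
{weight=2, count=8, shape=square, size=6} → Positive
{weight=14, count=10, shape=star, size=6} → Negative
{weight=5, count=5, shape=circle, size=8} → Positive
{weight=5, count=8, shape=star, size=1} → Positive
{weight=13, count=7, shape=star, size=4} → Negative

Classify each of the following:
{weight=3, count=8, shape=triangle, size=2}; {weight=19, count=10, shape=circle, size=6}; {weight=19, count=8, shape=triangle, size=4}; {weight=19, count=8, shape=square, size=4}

The simplest hypothesis consistent with all the labels is: weight ≤ 8.
{weight=3, count=8, shape=triangle, size=2}: weight = 3 — meets the rule, so Positive.
{weight=19, count=10, shape=circle, size=6}: weight = 19 — doesn't match, so Negative.
{weight=19, count=8, shape=triangle, size=4}: weight = 19 — doesn't match, so Negative.
{weight=19, count=8, shape=square, size=4}: weight = 19 — doesn't match, so Negative.

Positive, Negative, Negative, Negative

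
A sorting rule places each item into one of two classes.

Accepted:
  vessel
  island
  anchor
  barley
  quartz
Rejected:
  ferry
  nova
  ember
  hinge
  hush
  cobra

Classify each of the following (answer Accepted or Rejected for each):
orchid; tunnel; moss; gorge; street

Accepted, Accepted, Rejected, Rejected, Accepted

'Accepted' ⟺ length 6.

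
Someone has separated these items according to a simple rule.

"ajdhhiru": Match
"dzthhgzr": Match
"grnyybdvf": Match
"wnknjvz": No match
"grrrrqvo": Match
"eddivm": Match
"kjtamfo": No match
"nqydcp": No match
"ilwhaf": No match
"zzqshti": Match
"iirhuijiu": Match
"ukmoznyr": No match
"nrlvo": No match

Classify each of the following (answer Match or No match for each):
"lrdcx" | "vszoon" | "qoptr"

No match, Match, No match

Comparing the two groups points to one rule — has a double letter.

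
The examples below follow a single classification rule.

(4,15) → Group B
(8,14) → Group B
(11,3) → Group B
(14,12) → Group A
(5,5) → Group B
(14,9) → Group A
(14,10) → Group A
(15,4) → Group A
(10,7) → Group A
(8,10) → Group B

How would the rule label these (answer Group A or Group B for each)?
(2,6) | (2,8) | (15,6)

One predicate separates the groups cleanly: first > second AND sum ≥ 17.
(2,6): 2 < 6, 2+6 = 8 — fails this test, so Group B.
(2,8): 2 < 8, 2+8 = 10 — fails this test, so Group B.
(15,6): 15 > 6, 15+6 = 21 — qualifies, so Group A.

Group B, Group B, Group A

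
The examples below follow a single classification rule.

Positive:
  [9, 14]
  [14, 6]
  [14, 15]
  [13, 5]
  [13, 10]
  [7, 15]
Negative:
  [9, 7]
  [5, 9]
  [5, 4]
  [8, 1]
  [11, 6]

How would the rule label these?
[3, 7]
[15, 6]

The simplest hypothesis consistent with all the labels is: sum ≥ 18.
[3, 7]: 3+7 = 10, does not satisfy this → Negative. [15, 6]: 15+6 = 21, passes → Positive.

Negative, Positive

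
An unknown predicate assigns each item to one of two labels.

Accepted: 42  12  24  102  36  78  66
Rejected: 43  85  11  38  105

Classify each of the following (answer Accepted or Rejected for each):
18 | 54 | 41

Accepted, Accepted, Rejected

The distinguishing property — multiple of 6 — holds for all the 'Accepted' cases and none of the 'Rejected' cases.
18 — 18 = 6·3, hence Accepted. 54 — 54 = 6·9, hence Accepted. 41 — 41 = 6·6 + 5, hence Rejected.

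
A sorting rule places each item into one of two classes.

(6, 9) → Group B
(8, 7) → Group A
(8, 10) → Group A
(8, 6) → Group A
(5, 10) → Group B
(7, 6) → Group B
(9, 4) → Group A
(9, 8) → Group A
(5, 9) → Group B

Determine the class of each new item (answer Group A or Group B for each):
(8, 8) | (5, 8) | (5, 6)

One predicate separates the groups cleanly: first ≥ 8.
(8, 8): first 8 — matches, so Group A.
(5, 8): first 5 — doesn't match, so Group B.
(5, 6): first 5 — doesn't match, so Group B.

Group A, Group B, Group B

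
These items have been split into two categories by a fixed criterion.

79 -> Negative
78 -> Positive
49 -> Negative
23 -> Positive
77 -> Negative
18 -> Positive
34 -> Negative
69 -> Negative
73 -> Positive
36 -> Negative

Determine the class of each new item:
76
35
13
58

Negative, Negative, Positive, Positive

All 'Positive' examples share one property — ≡ 3 (mod 5) — and every 'Negative' example lacks it.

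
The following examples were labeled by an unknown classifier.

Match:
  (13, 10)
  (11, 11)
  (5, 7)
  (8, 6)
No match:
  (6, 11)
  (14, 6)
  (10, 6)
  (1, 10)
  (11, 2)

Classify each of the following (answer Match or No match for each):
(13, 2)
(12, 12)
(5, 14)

Every 'Match' example satisfies: |first − second| ≤ 3. None of the 'No match' examples do.
(13, 2): |13−2| = 11, lacks this property → No match.
(12, 12): |12−12| = 0, meets the rule → Match.
(5, 14): |5−14| = 9, lacks this property → No match.

No match, Match, No match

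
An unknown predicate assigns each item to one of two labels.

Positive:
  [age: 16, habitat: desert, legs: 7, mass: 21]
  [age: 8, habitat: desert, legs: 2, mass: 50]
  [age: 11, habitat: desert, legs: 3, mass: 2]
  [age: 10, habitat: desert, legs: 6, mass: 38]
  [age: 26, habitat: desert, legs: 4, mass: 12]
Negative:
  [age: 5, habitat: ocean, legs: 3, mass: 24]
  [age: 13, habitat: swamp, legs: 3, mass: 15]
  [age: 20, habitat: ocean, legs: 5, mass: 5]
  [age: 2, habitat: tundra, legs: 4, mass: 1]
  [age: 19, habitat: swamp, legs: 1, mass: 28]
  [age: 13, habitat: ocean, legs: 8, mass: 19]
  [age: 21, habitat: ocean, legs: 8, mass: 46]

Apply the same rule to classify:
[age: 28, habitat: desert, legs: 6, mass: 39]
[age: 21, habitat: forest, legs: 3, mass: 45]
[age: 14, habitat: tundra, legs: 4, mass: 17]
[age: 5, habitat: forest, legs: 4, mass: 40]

Checking candidate rules against both groups, what survives is: habitat is desert.
Positive: [age: 28, habitat: desert, legs: 6, mass: 39], since habitat is desert. Negative: [age: 21, habitat: forest, legs: 3, mass: 45], since habitat is forest. Negative: [age: 14, habitat: tundra, legs: 4, mass: 17], since habitat is tundra. Negative: [age: 5, habitat: forest, legs: 4, mass: 40], since habitat is forest.

Positive, Negative, Negative, Negative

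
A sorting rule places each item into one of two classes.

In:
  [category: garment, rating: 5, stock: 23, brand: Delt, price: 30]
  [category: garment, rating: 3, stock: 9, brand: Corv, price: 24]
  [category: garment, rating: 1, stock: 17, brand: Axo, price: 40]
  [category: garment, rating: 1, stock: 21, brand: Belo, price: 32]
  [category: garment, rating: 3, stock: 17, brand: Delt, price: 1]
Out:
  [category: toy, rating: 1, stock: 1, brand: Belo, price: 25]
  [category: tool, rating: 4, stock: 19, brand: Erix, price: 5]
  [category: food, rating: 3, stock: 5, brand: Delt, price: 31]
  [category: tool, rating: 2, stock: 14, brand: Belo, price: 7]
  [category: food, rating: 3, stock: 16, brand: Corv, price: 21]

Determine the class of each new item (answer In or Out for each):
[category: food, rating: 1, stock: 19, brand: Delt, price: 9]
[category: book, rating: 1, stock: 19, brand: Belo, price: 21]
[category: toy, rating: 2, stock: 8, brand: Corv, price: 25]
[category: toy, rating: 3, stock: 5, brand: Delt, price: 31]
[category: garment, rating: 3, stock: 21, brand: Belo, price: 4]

The pattern is that an item is 'In' exactly when: category is garment.
[category: food, rating: 1, stock: 19, brand: Delt, price: 9]: Out (category is food).
[category: book, rating: 1, stock: 19, brand: Belo, price: 21]: Out (category is book).
[category: toy, rating: 2, stock: 8, brand: Corv, price: 25]: Out (category is toy).
[category: toy, rating: 3, stock: 5, brand: Delt, price: 31]: Out (category is toy).
[category: garment, rating: 3, stock: 21, brand: Belo, price: 4]: In (category is garment).

Out, Out, Out, Out, In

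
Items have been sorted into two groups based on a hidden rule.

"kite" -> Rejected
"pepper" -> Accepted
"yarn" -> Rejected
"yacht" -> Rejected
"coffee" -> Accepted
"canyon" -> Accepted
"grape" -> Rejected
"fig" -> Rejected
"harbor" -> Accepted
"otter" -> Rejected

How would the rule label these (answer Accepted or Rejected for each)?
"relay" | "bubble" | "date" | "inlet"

Rejected, Accepted, Rejected, Rejected

A rule that fits every label: length 6 — true of each 'Accepted' example, false of each 'Rejected' one.
Rejected: "relay", since length 5. Accepted: "bubble", since length 6. Rejected: "date", since length 4. Rejected: "inlet", since length 5.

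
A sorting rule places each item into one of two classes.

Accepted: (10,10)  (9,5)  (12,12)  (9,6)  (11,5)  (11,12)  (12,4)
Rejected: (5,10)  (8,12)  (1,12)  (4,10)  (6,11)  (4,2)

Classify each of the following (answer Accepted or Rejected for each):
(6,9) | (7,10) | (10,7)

Every 'Accepted' example satisfies: first ≥ 9. None of the 'Rejected' examples do.
(6,9): first 6, does not fit → Rejected. (7,10): first 7, does not fit → Rejected. (10,7): first 10, has this property → Accepted.

Rejected, Rejected, Accepted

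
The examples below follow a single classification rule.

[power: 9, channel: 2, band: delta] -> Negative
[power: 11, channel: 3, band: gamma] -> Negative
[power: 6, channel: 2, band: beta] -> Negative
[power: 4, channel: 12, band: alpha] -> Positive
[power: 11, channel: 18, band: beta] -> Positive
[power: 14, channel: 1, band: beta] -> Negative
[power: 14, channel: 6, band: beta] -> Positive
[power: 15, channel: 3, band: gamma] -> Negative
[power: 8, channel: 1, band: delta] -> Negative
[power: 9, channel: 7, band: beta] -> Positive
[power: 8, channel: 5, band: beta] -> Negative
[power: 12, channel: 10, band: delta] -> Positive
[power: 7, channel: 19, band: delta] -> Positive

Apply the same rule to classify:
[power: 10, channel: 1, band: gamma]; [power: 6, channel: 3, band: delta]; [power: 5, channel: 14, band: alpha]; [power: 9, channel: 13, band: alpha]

Negative, Negative, Positive, Positive

Rule: channel ≥ 6. This holds for each 'Positive' example and fails for each 'Negative' one.
[power: 10, channel: 1, band: gamma]: channel = 1 — does not fit, so Negative.
[power: 6, channel: 3, band: delta]: channel = 3 — does not fit, so Negative.
[power: 5, channel: 14, band: alpha]: channel = 14 — fits, so Positive.
[power: 9, channel: 13, band: alpha]: channel = 13 — fits, so Positive.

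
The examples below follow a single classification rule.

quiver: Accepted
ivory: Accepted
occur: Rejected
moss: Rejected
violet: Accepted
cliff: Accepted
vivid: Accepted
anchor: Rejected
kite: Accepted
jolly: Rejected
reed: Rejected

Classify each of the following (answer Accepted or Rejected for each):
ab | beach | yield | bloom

The common property of the 'Accepted' items is: contains 'i'. No 'Rejected' item has it.

Rejected, Rejected, Accepted, Rejected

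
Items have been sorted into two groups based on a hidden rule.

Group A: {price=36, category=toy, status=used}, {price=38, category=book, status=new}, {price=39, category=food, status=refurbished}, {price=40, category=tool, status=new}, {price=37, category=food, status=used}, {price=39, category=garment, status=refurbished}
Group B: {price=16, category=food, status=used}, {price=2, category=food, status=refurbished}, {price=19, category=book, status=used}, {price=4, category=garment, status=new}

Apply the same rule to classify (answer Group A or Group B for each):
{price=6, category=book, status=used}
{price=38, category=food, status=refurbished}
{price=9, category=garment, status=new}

Group B, Group A, Group B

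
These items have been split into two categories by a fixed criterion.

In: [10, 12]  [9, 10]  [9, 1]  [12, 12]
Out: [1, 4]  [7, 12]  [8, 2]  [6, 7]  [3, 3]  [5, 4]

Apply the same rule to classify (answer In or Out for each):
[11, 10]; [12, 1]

In, In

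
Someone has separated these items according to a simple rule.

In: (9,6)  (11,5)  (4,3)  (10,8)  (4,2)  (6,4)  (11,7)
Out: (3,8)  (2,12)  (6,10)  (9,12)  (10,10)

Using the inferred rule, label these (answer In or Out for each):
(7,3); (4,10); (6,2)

In, Out, In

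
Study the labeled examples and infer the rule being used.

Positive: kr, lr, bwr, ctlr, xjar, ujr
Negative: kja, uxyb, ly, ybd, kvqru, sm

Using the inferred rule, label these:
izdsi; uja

The classifier is using: ends with 'r'.
izdsi: Negative (ends with 'i').
uja: Negative (ends with 'a').

Negative, Negative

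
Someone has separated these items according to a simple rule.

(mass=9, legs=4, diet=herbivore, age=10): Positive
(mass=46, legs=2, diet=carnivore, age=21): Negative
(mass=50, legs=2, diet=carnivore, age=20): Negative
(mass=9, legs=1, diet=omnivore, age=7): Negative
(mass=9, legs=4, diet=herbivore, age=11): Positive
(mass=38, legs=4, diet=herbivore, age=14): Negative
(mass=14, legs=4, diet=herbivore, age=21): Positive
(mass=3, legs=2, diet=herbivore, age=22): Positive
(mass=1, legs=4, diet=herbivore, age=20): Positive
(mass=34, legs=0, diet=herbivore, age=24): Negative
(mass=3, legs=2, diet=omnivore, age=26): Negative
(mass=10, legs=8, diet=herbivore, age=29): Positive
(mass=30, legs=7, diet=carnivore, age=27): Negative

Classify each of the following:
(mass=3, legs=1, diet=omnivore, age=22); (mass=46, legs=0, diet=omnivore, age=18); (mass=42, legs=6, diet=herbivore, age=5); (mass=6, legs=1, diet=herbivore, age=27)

The distinguishing property — diet is herbivore AND mass ≤ 14 — holds for all the 'Positive' cases and none of the 'Negative' cases.
(mass=3, legs=1, diet=omnivore, age=22): diet is omnivore, mass = 3, fails this test → Negative. (mass=46, legs=0, diet=omnivore, age=18): diet is omnivore, mass = 46, fails this test → Negative. (mass=42, legs=6, diet=herbivore, age=5): diet is herbivore, mass = 42, fails this test → Negative. (mass=6, legs=1, diet=herbivore, age=27): diet is herbivore, mass = 6, fits → Positive.

Negative, Negative, Negative, Positive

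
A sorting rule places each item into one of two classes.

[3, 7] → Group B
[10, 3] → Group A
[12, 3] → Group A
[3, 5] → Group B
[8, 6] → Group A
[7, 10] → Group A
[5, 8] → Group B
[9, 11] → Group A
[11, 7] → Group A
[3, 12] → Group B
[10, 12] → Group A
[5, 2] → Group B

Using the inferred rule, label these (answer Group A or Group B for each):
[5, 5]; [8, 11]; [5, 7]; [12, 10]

Group B, Group A, Group B, Group A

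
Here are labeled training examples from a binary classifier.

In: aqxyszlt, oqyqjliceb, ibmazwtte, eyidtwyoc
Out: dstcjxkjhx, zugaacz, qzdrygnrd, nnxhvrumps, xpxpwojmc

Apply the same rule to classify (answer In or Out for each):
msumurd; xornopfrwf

One predicate separates the groups cleanly: starts with a vowel.
msumurd: Out (starts with 'm').
xornopfrwf: Out (starts with 'x').

Out, Out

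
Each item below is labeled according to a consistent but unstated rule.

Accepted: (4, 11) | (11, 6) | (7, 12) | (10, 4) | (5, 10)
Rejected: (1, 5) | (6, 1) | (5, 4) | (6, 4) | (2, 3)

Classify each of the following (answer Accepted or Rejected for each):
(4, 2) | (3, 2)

Rejected, Rejected

The classifier is using: sum ≥ 14.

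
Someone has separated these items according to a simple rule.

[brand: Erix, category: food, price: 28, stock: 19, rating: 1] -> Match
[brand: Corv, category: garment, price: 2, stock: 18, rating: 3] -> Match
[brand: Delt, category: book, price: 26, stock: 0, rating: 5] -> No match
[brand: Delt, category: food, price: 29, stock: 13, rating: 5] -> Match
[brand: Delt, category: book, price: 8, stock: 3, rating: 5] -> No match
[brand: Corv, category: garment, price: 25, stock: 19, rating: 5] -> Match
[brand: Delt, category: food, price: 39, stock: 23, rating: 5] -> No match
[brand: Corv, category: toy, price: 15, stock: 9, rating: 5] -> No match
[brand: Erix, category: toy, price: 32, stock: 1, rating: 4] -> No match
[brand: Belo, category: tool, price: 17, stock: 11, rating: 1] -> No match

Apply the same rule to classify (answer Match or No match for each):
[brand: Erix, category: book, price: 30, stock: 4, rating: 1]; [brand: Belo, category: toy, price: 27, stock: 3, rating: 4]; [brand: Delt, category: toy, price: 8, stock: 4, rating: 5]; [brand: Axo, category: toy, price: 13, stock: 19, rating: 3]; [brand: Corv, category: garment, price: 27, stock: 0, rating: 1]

The common property of the 'Match' items is: stock ≥ 13 AND price ≤ 29. No 'No match' item has it.
[brand: Erix, category: book, price: 30, stock: 4, rating: 1]: stock = 4, price = 30 — lacks this property, so No match. [brand: Belo, category: toy, price: 27, stock: 3, rating: 4]: stock = 3, price = 27 — lacks this property, so No match. [brand: Delt, category: toy, price: 8, stock: 4, rating: 5]: stock = 4, price = 8 — lacks this property, so No match. [brand: Axo, category: toy, price: 13, stock: 19, rating: 3]: stock = 19, price = 13 — fits, so Match. [brand: Corv, category: garment, price: 27, stock: 0, rating: 1]: stock = 0, price = 27 — lacks this property, so No match.

No match, No match, No match, Match, No match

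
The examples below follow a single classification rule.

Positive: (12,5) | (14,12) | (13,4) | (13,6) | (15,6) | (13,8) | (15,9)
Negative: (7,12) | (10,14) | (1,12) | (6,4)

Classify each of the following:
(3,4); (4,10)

Negative, Negative

'Positive' ⟺ first ≥ 12.
(3,4): first 3, fails the rule → Negative.
(4,10): first 4, fails the rule → Negative.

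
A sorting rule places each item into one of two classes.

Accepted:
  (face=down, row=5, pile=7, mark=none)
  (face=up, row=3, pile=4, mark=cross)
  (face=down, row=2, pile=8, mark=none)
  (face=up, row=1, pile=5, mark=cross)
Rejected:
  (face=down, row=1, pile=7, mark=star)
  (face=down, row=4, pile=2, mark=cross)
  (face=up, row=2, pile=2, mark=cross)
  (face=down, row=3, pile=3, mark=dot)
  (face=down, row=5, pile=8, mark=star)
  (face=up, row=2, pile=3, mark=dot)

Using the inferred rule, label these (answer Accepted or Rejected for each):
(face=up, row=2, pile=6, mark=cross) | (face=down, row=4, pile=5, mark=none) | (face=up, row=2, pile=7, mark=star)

Accepted, Accepted, Rejected

A rule that fits every label: mark is not star AND pile ≥ 4 — true of each 'Accepted' example, false of each 'Rejected' one.
(face=up, row=2, pile=6, mark=cross) — mark is cross, pile = 6, hence Accepted. (face=down, row=4, pile=5, mark=none) — mark is none, pile = 5, hence Accepted. (face=up, row=2, pile=7, mark=star) — mark is star, pile = 7, hence Rejected.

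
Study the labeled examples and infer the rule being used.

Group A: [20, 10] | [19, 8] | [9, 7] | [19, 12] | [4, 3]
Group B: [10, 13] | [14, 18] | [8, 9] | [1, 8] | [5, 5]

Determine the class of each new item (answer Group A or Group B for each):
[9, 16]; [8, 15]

Group B, Group B

The rule appears to be: first > second.
[9, 16] — 9 < 16, hence Group B.
[8, 15] — 8 < 15, hence Group B.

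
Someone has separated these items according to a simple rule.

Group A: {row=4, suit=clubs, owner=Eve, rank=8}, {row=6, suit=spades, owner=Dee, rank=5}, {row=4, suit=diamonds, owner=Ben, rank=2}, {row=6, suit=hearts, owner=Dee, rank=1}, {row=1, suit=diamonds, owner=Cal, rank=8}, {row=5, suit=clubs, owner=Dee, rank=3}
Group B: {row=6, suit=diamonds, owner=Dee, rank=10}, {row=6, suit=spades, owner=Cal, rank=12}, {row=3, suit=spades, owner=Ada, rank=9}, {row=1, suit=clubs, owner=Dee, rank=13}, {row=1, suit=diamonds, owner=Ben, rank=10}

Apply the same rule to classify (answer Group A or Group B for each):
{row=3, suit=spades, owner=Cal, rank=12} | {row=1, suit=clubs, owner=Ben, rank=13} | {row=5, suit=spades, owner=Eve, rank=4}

Group B, Group B, Group A

The common property of the 'Group A' items is: rank ≤ 8. No 'Group B' item has it.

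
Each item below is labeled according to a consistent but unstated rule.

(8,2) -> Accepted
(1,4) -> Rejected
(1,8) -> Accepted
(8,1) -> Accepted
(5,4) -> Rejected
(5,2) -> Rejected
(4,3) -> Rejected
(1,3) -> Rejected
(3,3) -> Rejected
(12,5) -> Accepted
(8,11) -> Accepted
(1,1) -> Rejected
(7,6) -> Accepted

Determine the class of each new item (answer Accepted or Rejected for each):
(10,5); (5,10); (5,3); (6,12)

All 'Accepted' examples share one property — max ≥ 6 — and every 'Rejected' example lacks it.
(10,5) → max 10 → Accepted.
(5,10) → max 10 → Accepted.
(5,3) → max 5 → Rejected.
(6,12) → max 12 → Accepted.

Accepted, Accepted, Rejected, Accepted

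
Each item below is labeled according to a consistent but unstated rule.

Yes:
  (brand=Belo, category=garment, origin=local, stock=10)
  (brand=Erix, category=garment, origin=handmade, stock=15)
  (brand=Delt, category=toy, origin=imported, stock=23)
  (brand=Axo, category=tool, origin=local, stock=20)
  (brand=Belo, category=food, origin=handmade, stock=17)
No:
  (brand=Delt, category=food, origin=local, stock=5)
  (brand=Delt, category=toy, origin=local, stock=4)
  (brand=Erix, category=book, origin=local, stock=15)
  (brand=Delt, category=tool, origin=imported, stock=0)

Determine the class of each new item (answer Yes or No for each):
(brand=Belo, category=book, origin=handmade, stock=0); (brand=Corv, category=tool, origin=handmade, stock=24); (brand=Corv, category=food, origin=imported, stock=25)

The pattern is that an item is 'Yes' exactly when: category is garment OR stock ≥ 17.
No: (brand=Belo, category=book, origin=handmade, stock=0), since category is book, stock = 0.
Yes: (brand=Corv, category=tool, origin=handmade, stock=24), since category is tool, stock = 24.
Yes: (brand=Corv, category=food, origin=imported, stock=25), since category is food, stock = 25.

No, Yes, Yes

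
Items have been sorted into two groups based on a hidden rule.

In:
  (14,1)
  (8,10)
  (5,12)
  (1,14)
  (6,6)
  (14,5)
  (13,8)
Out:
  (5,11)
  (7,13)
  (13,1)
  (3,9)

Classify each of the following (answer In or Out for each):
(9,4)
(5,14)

In, In

The pattern is that an item is 'In' exactly when: product is even.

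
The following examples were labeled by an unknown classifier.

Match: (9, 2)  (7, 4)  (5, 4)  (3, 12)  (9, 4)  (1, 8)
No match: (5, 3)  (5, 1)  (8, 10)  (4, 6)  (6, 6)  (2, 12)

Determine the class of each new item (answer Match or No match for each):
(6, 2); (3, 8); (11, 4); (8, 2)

No match, Match, Match, No match

The simplest hypothesis consistent with all the labels is: sum is odd.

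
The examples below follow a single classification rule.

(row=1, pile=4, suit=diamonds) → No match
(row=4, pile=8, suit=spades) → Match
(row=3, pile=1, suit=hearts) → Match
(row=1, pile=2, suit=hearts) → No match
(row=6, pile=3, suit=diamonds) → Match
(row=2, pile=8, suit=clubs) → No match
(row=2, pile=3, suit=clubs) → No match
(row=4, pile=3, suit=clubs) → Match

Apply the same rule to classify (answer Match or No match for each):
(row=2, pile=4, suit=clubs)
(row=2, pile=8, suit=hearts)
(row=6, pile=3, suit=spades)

Rule: row ≥ 3. This holds for each 'Match' example and fails for each 'No match' one.
(row=2, pile=4, suit=clubs) — row = 2, hence No match. (row=2, pile=8, suit=hearts) — row = 2, hence No match. (row=6, pile=3, suit=spades) — row = 6, hence Match.

No match, No match, Match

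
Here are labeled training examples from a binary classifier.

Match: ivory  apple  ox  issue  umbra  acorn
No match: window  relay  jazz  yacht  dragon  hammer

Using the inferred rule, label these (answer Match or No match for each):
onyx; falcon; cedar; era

Match, No match, No match, Match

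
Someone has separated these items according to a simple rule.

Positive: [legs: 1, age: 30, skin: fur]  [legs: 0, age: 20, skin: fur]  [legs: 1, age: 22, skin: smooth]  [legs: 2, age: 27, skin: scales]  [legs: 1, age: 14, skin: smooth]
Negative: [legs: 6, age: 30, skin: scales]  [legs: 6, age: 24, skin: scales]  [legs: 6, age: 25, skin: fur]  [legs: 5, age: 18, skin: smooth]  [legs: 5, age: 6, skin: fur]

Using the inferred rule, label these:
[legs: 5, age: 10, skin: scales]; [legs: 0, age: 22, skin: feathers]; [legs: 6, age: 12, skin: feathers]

Negative, Positive, Negative

Every 'Positive' example satisfies: legs ≤ 2. None of the 'Negative' examples do.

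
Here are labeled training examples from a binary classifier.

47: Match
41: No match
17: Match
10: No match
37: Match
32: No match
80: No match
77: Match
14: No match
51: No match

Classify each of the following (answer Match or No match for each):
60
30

No match, No match

Checking candidate rules against both groups, what survives is: ends in digit 7.
60: last digit 0 — does not fit, so No match.
30: last digit 0 — does not fit, so No match.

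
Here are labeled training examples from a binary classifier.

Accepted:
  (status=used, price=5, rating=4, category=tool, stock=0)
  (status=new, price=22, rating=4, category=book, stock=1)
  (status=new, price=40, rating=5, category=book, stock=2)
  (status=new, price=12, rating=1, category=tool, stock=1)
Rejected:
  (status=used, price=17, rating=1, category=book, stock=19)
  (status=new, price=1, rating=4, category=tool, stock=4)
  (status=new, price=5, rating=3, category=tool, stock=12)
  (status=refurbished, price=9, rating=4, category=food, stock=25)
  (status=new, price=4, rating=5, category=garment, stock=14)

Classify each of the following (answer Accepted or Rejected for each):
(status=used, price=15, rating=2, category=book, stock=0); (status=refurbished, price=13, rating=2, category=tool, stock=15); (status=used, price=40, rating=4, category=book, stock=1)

Accepted, Rejected, Accepted

The rule appears to be: stock ≤ 2.
(status=used, price=15, rating=2, category=book, stock=0): stock = 0 — matches, so Accepted. (status=refurbished, price=13, rating=2, category=tool, stock=15): stock = 15 — does not fit, so Rejected. (status=used, price=40, rating=4, category=book, stock=1): stock = 1 — matches, so Accepted.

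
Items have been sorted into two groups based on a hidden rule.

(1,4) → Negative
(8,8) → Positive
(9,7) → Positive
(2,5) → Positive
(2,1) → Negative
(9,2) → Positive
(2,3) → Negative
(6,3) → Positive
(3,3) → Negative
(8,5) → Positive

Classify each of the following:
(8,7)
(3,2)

Positive, Negative

The common property of the 'Positive' items is: sum ≥ 7. No 'Negative' item has it.
(8,7) → 8+7 = 15 → Positive. (3,2) → 3+2 = 5 → Negative.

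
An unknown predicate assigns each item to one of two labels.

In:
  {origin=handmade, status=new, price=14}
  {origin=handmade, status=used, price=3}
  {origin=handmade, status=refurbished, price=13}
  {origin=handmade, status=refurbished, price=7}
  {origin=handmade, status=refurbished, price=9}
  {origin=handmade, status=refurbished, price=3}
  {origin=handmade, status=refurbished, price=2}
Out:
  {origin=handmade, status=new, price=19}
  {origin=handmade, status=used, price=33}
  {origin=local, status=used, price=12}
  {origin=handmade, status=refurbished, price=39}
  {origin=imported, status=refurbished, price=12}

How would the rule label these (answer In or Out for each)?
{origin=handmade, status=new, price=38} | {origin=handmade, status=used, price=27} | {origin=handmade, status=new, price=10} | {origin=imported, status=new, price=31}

Every 'In' example satisfies: origin is handmade AND price ≤ 14. None of the 'Out' examples do.
{origin=handmade, status=new, price=38}: origin is handmade, price = 38 — does not fit, so Out. {origin=handmade, status=used, price=27}: origin is handmade, price = 27 — does not fit, so Out. {origin=handmade, status=new, price=10}: origin is handmade, price = 10 — checks out, so In. {origin=imported, status=new, price=31}: origin is imported, price = 31 — does not fit, so Out.

Out, Out, In, Out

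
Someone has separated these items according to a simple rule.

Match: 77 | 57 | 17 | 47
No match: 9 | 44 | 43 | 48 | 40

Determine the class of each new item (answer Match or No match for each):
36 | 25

The rule appears to be: ends in digit 7.
36: last digit 6, doesn't match → No match. 25: last digit 5, doesn't match → No match.

No match, No match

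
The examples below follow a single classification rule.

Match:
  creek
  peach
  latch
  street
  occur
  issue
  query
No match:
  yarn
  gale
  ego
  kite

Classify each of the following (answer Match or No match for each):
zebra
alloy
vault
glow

Match, Match, Match, No match

Rule: length ≥ 5. This holds for each 'Match' example and fails for each 'No match' one.
Match: zebra, since length 5.
Match: alloy, since length 5.
Match: vault, since length 5.
No match: glow, since length 4.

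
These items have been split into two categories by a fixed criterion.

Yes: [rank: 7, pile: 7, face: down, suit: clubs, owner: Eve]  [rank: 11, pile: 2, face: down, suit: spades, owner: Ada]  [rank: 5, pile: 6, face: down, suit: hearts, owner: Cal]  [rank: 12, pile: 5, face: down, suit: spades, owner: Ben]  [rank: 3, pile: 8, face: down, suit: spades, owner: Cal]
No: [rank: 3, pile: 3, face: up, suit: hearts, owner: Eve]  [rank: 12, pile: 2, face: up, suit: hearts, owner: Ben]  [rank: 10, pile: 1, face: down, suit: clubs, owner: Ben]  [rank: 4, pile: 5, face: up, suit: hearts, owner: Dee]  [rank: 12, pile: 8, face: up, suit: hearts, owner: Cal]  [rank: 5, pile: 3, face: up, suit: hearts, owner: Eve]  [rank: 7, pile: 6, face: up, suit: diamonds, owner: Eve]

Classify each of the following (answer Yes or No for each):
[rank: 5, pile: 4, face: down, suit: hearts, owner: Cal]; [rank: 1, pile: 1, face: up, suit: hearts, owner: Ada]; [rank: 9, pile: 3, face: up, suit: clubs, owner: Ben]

Yes, No, No

One predicate separates the groups cleanly: face is down AND pile ≥ 2.
[rank: 5, pile: 4, face: down, suit: hearts, owner: Cal]: Yes (face is down, pile = 4). [rank: 1, pile: 1, face: up, suit: hearts, owner: Ada]: No (face is up, pile = 1). [rank: 9, pile: 3, face: up, suit: clubs, owner: Ben]: No (face is up, pile = 3).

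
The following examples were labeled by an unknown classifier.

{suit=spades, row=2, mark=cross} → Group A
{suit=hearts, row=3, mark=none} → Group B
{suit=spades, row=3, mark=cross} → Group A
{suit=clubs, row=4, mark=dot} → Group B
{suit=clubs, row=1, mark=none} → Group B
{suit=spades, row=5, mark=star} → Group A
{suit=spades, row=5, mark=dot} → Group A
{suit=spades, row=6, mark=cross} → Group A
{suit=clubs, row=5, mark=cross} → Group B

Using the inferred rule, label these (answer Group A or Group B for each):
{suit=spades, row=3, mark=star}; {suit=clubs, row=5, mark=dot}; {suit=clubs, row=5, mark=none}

The simplest hypothesis consistent with all the labels is: suit is spades.

Group A, Group B, Group B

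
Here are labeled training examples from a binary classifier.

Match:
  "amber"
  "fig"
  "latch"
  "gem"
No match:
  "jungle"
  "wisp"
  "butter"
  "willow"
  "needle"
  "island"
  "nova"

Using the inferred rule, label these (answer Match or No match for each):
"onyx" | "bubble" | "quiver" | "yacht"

Comparing the two groups points to one rule — odd length.
"onyx": No match (length 4). "bubble": No match (length 6). "quiver": No match (length 6). "yacht": Match (length 5).

No match, No match, No match, Match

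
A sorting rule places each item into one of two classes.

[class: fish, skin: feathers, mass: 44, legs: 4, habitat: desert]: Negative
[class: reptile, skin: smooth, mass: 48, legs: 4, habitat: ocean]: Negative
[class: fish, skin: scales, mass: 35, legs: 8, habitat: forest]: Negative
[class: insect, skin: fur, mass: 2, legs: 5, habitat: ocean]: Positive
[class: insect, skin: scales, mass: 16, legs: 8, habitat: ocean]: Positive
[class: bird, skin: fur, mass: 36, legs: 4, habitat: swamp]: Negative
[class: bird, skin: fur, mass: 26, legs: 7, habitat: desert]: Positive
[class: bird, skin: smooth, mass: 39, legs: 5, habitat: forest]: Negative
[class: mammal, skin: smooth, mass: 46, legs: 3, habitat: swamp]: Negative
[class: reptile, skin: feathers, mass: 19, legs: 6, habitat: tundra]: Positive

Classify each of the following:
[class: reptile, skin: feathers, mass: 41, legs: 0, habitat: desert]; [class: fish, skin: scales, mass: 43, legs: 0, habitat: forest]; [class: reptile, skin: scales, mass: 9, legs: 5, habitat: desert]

Negative, Negative, Positive

One predicate separates the groups cleanly: mass ≤ 26.
[class: reptile, skin: feathers, mass: 41, legs: 0, habitat: desert]: mass = 41, does not pass → Negative. [class: fish, skin: scales, mass: 43, legs: 0, habitat: forest]: mass = 43, does not pass → Negative. [class: reptile, skin: scales, mass: 9, legs: 5, habitat: desert]: mass = 9, meets the rule → Positive.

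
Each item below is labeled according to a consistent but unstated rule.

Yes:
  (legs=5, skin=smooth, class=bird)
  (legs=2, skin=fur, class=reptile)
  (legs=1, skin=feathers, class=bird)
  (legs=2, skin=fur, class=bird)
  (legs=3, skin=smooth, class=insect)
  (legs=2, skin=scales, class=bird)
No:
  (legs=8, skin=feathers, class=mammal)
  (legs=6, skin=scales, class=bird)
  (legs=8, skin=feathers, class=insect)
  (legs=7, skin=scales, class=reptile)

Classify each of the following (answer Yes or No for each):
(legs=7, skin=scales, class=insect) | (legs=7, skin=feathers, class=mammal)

The distinguishing property — legs ≤ 5 — holds for all the 'Yes' cases and none of the 'No' cases.
(legs=7, skin=scales, class=insect): No (legs = 7).
(legs=7, skin=feathers, class=mammal): No (legs = 7).

No, No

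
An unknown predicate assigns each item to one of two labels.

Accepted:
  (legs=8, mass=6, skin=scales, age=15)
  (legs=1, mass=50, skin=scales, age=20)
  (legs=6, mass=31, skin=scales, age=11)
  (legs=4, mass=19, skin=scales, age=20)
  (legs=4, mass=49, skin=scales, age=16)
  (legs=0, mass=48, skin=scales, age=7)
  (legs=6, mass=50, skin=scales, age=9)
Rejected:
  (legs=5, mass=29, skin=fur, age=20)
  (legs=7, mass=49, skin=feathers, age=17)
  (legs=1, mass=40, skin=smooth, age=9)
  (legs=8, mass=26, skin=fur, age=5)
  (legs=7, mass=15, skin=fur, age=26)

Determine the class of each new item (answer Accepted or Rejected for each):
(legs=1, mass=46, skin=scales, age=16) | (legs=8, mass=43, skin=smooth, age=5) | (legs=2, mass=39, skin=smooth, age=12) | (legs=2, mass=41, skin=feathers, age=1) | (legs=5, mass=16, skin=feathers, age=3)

Accepted, Rejected, Rejected, Rejected, Rejected

One predicate separates the groups cleanly: skin is scales.
(legs=1, mass=46, skin=scales, age=16): skin is scales — passes, so Accepted.
(legs=8, mass=43, skin=smooth, age=5): skin is smooth — fails this test, so Rejected.
(legs=2, mass=39, skin=smooth, age=12): skin is smooth — fails this test, so Rejected.
(legs=2, mass=41, skin=feathers, age=1): skin is feathers — fails this test, so Rejected.
(legs=5, mass=16, skin=feathers, age=3): skin is feathers — fails this test, so Rejected.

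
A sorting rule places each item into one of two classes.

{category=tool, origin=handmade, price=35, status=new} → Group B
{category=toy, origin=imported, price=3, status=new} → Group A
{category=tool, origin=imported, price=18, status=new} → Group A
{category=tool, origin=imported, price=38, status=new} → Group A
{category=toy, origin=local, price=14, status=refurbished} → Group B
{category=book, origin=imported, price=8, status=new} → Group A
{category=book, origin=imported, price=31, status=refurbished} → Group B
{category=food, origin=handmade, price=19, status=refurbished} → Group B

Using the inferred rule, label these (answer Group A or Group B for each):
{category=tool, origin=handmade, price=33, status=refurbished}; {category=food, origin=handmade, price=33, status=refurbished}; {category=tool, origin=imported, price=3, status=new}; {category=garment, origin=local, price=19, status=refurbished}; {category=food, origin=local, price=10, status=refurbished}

Group B, Group B, Group A, Group B, Group B

The pattern is that an item is 'Group A' exactly when: status is new AND origin is imported.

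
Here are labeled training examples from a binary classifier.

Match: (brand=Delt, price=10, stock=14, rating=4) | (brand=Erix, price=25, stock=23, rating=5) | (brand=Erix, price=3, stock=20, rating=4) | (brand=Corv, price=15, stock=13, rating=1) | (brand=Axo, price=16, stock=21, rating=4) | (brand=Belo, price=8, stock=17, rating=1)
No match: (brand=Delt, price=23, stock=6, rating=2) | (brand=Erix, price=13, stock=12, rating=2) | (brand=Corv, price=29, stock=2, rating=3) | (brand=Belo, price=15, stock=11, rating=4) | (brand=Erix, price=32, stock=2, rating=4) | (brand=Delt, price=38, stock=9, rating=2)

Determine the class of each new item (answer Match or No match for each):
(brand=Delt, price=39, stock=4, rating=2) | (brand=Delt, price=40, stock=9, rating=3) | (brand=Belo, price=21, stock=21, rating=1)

No match, No match, Match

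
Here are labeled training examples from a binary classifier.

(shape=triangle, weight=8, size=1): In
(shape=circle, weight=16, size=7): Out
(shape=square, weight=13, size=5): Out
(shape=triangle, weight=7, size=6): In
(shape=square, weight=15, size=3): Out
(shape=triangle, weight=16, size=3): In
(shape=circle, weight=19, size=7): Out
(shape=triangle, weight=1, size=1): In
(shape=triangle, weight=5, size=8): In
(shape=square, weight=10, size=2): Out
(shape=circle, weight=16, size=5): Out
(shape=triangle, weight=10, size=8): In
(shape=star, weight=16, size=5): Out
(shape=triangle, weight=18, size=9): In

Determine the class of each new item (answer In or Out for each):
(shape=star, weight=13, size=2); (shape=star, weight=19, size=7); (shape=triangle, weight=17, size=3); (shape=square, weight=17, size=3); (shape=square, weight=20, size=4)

The simplest hypothesis consistent with all the labels is: shape is triangle.

Out, Out, In, Out, Out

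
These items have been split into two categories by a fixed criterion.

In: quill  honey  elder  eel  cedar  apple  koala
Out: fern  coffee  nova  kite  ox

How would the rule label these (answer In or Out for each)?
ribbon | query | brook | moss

Rule: odd length. This holds for each 'In' example and fails for each 'Out' one.
ribbon: length 6 — fails this test, so Out. query: length 5 — meets the rule, so In. brook: length 5 — meets the rule, so In. moss: length 4 — fails this test, so Out.

Out, In, In, Out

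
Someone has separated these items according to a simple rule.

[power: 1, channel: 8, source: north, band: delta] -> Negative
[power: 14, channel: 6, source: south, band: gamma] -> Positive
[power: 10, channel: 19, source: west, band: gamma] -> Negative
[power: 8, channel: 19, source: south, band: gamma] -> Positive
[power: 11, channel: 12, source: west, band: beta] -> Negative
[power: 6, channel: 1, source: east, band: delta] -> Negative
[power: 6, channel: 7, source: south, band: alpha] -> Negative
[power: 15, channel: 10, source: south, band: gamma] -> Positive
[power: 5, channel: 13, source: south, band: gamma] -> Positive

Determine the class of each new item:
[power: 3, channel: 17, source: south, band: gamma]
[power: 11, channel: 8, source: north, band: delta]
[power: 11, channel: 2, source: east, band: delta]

The distinguishing property — source is south AND band is gamma — holds for all the 'Positive' cases and none of the 'Negative' cases.
[power: 3, channel: 17, source: south, band: gamma]: source is south, band is gamma — has this property, so Positive. [power: 11, channel: 8, source: north, band: delta]: source is north, band is delta — does not satisfy this, so Negative. [power: 11, channel: 2, source: east, band: delta]: source is east, band is delta — does not satisfy this, so Negative.

Positive, Negative, Negative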